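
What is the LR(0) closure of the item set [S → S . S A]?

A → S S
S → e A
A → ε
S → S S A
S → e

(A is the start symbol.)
To compute CLOSURE, for each item [A → α.Bβ] where B is a non-terminal, add [B → .γ] for all productions B → γ; repeat for the newly added items until nothing changes.

Start with: [S → S . S A]
  [S → S . S A] has the dot before S: add [S → . e A], [S → . S S A], [S → . e]
No further items can be added.

CLOSURE = { [S → . S S A], [S → . e A], [S → . e], [S → S . S A] }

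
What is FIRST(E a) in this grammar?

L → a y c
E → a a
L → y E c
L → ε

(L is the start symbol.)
FIRST sets of the non-terminals involved (from the grammar, by fixed-point iteration):
  FIRST(E) = { 'a' }

To compute FIRST(E a), process the symbols left to right:
Symbol E is a non-terminal. Add FIRST(E) \ {ε} = { 'a' }
E is not nullable (ε ∉ FIRST(E)), so stop here.
FIRST(E a) = { 'a' }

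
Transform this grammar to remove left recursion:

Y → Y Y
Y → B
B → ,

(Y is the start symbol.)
Y is directly left-recursive. The standard transformation for
  A → A α₁ | ... | A α_m | β₁ | ... | β_n
is
  A  → β₁ A' | ... | β_n A'
  A' → α₁ A' | ... | α_m A' | ε

Y → B becomes Y → B Y'
Y → Y Y becomes Y' → Y Y'
Add Y' → ε

Productions for other non-terminals are unchanged:
  B → ,

Resulting grammar:
Y → B Y'
Y' → Y Y'
Y' → ε
B → ,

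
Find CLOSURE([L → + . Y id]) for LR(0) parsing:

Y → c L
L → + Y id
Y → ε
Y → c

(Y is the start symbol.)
{ [L → + . Y id], [Y → . c L], [Y → . c], [Y → .] }

To compute CLOSURE, for each item [A → α.Bβ] where B is a non-terminal, add [B → .γ] for all productions B → γ; repeat for the newly added items until nothing changes.

Start with: [L → + . Y id]
  [L → + . Y id] has the dot before Y: add [Y → . c L], [Y → .], [Y → . c]
No further items can be added.

CLOSURE = { [L → + . Y id], [Y → . c L], [Y → . c], [Y → .] }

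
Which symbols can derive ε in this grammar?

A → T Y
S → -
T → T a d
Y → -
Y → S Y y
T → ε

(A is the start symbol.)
A non-terminal is nullable if it can derive ε (the empty string): either it has an ε-production, or it has a production whose right-hand side consists entirely of nullable non-terminals.

ε-productions: T → ε
So T is immediately nullable.
No further non-terminal can be added: every production for the remaining non-terminals contains a terminal or a non-nullable non-terminal.
Nullable = { 'T' }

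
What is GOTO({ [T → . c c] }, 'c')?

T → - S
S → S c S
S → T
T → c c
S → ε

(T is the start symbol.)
{ [T → c . c] }

GOTO(I, 'c') = CLOSURE({ [A → αX.β] : [A → α.Xβ] ∈ I, X = 'c' })

Items with dot before 'c', with the dot advanced:
  [T → . c c] → [T → c . c]
Closure adds nothing (no advanced item has the dot before a non-terminal).

GOTO = { [T → c . c] }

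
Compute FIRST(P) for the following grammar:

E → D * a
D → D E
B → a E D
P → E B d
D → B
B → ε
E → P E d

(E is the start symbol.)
{ '*', 'a' }

FIRST sets of the other non-terminals involved (by the same procedure, iterated to a fixed point):
  FIRST(E) = { '*', 'a' }

From P → E B d:
  - E is a non-terminal: add FIRST(E) \ {ε} = { '*', 'a' }
    E is not nullable, so stop

Collecting: FIRST(P) = { '*', 'a' }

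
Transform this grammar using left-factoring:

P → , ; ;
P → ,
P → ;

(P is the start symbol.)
P → , P'
P' → ; ;
P' → ε
P → ;

Left-factoring transforms A → αβ₁ | αβ₂ into A → αA' and A' → β₁ | β₂
(α is the longest common prefix among the alternatives). Repeat until
no nonterminal has two alternatives with a common prefix.

Round 1: P has alternatives sharing prefix ','. Introduce P': P → , P'
  Add: P' → ; ;
  Add: P' → ε

No remaining common prefixes — done.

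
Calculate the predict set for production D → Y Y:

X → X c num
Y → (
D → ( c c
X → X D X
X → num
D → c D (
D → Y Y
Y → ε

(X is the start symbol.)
{ '(', 'num' }

PREDICT(D → Y Y) = (FIRST(RHS) \ {ε}) ∪ (FOLLOW(D) if ε ∈ FIRST(RHS), i.e. RHS ⇒* ε)
FIRST(Y) = { '(', ε }
FIRST(Y Y) = { '(', ε }
ε ∈ FIRST(Y Y) (the right-hand side is nullable), so add FOLLOW(D) = { '(', 'num' }
PREDICT(D → Y Y) = { '(', 'num' }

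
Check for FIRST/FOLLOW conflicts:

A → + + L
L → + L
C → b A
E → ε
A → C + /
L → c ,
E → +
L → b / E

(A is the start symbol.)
Nullable non-terminals: E.

E: nullable alternative(s) E → ε; FOLLOW(E) = { $, '+' }
  E → ε: FIRST \ {ε} = { } — this is the only nullable alternative, skip
  E → +: FIRST \ {ε} = { '+' } — overlaps FOLLOW(E) on { '+' }: CONFLICT

A, C, L have no nullable alternative, so no FIRST/FOLLOW check is needed there.

So the grammar has 1 FIRST/FOLLOW conflict (marked CONFLICT above).

Answer: Yes. E → '+' with FOLLOW(E) on { '+' }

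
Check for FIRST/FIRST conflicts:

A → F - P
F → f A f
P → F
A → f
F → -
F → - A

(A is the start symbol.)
Yes. A → F '-' P / A → f on { 'f' }; F → '-' / F → '-' A on { '-' }

FIRST sets of the non-terminals at (or reachable through a nullable prefix from) the front of some alternative:
  FIRST(F) = { '-', 'f' }

Productions for A:
  A → F - P: FIRST = { '-', 'f' }
  A → f: FIRST = { 'f' }
Productions for F:
  F → f A f: FIRST = { 'f' }
  F → -: FIRST = { '-' }
  F → - A: FIRST = { '-' }
P has only one production, so no FIRST/FIRST conflict is possible there.

Conflict for A: A → F - P and A → f
  Overlap: { 'f' }
Conflict for F: F → - and F → - A
  Overlap: { '-' }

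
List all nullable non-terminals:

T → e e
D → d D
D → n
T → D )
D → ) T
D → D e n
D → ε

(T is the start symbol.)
{ 'D' }

ε-productions: D → ε
So D is immediately nullable.
No further non-terminal can be added: every production for the remaining non-terminals contains a terminal or a non-nullable non-terminal.
Nullable = { 'D' }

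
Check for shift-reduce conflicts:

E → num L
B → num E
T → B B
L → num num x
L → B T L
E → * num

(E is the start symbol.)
No shift-reduce conflicts

A shift-reduce conflict occurs when an LR(0) state has both:
  - a complete (reduce) item [A → α .] (dot at the end), and
  - a shift item [B → β . c γ] (dot before a terminal).

Augment with E' → E and build the canonical LR(0) collection (I0 = CLOSURE({[E' → . E]}), then GOTO on every symbol after a dot until no new states appear). It has 16 states:
  I0: { [E → . * num], [E → . num L], [E' → . E] }  — shift
  I1: { [E → * . num] }  — shift
  I2: { [E' → E .] }  — accept
  I3: { [B → . num E], [E → num . L], [L → . B T L], [L → . num num x] }  — shift
  I4: { [B → . num E], [L → B . T L], [T → . B B] }  — shift
  I5: { [E → num L .] }  — reduce
  I6: { [B → num . E], [E → . * num], [E → . num L], [L → num . num x] }  — shift
  I7: { [B → num E .] }  — reduce
  I8: { [B → . num E], [E → num . L], [L → . B T L], [L → . num num x], [L → num num . x] }  — shift
  I9: { [L → num num x .] }  — reduce
  I10: { [B → . num E], [T → B . B] }  — shift
  I11: { [B → . num E], [L → . B T L], [L → . num num x], [L → B T . L] }  — shift
  I12: { [B → num . E], [E → . * num], [E → . num L] }  — shift
  I13: { [L → B T L .] }  — reduce
  I14: { [T → B B .] }  — reduce
  I15: { [E → * num .] }  — reduce

No state contains both a complete item and a shift item.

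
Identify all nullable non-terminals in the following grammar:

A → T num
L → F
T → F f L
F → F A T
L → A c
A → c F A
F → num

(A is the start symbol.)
None

There are no ε-productions, so no non-terminal can derive ε.
No non-terminals are nullable.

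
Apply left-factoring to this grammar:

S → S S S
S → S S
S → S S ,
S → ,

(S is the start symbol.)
Left-factoring transforms A → αβ₁ | αβ₂ into A → αA' and A' → β₁ | β₂
(α is the longest common prefix among the alternatives). Repeat until
no nonterminal has two alternatives with a common prefix.

Round 1: S has alternatives sharing prefix 'S S'. Introduce S': S → S S S'
  Add: S' → S
  Add: S' → ε
  Add: S' → ,

No remaining common prefixes — done.

Resulting grammar:
S → S S S'
S' → S
S' → ε
S' → ,
S → ,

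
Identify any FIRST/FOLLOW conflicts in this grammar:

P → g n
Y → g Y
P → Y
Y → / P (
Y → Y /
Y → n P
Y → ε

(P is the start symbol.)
Nullable non-terminals: P, Y.
FIRST sets used below: FIRST(Y) = { '/', 'g', 'n', ε }

P: nullable alternative(s) P → Y; FOLLOW(P) = { $, '(', '/' }
  P → g n: FIRST \ {ε} = { 'g' } — disjoint from FOLLOW(P)
  P → Y: FIRST \ {ε} = { '/', 'g', 'n' } — this is the only nullable alternative, skip

Y: nullable alternative(s) Y → ε; FOLLOW(Y) = { $, '(', '/' }
  Y → g Y: FIRST \ {ε} = { 'g' } — disjoint from FOLLOW(Y)
  Y → / P (: FIRST \ {ε} = { '/' } — overlaps FOLLOW(Y) on { '/' }: CONFLICT
  Y → Y /: FIRST \ {ε} = { '/', 'g', 'n' } — overlaps FOLLOW(Y) on { '/' }: CONFLICT
  Y → n P: FIRST \ {ε} = { 'n' } — disjoint from FOLLOW(Y)
  Y → ε: FIRST \ {ε} = { } — this is the only nullable alternative, skip

So the grammar has 2 FIRST/FOLLOW conflicts (marked CONFLICT above).

Answer: Yes. Y → '/' P '(' with FOLLOW(Y) on { '/' }; Y → Y '/' with FOLLOW(Y) on { '/' }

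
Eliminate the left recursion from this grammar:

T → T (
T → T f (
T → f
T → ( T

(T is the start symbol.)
T → f T'
T → ( T T'
T' → ( T'
T' → f ( T'
T' → ε

T is directly left-recursive. The standard transformation for
  A → A α₁ | ... | A α_m | β₁ | ... | β_n
is
  A  → β₁ A' | ... | β_n A'
  A' → α₁ A' | ... | α_m A' | ε

T → f becomes T → f T'
T → ( T becomes T → ( T T'
T → T ( becomes T' → ( T'
T → T f ( becomes T' → f ( T'
Add T' → ε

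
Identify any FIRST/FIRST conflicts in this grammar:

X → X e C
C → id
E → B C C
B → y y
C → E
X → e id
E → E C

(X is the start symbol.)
Yes. X → X e C / X → e id on { 'e' }; E → B C C / E → E C on { 'y' }

A FIRST/FIRST conflict occurs when two productions N → α and N → β for the same non-terminal have FIRST(α) ∩ FIRST(β) ≠ ∅ (with ε ∈ FIRST of a nullable right-hand side, so two nullable alternatives also conflict).

FIRST sets of the non-terminals at (or reachable through a nullable prefix from) the front of some alternative:
  FIRST(X) = { 'e' }
  FIRST(E) = { 'y' }
  FIRST(B) = { 'y' }

Productions for X:
  X → X e C: FIRST = { 'e' }
  X → e id: FIRST = { 'e' }
Productions for C:
  C → id: FIRST = { 'id' }
  C → E: FIRST = { 'y' }
Productions for E:
  E → B C C: FIRST = { 'y' }
  E → E C: FIRST = { 'y' }
B has only one production, so no FIRST/FIRST conflict is possible there.

Conflict for X: X → X e C and X → e id
  Overlap: { 'e' }
Conflict for E: E → B C C and E → E C
  Overlap: { 'y' }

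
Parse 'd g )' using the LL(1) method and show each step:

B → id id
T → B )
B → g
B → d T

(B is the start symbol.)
Stack is shown with the top on the left.

Stack  Input    Action
----------------------
B $    d g ) $  output B → d T
d T $  d g ) $  match 'd'
T $    g ) $    output T → B )
B ) $  g ) $    output B → g
g ) $  g ) $    match 'g'
) $    ) $      match ')'
$      $        accept

The string is accepted.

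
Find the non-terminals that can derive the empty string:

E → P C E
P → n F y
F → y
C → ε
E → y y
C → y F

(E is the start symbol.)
A non-terminal is nullable if it can derive ε (the empty string): either it has an ε-production, or it has a production whose right-hand side consists entirely of nullable non-terminals.

ε-productions: C → ε
So C is immediately nullable.
No further non-terminal can be added: every production for the remaining non-terminals contains a terminal or a non-nullable non-terminal.
Nullable = { 'C' }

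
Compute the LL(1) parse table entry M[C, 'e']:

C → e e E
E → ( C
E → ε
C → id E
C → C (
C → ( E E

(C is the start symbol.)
To find M[C, 'e'], we find productions for C where 'e' is in the predict set (PREDICT(N → α) = (FIRST(α) \ {ε}) ∪ (FOLLOW(N) if α ⇒* ε)).

Relevant sets:
  FIRST(C) = { '(', 'e', 'id' }

C → e e E: PREDICT = { 'e' }
  'e' is in predict set, so this production goes in M[C, 'e']
C → id E: PREDICT = { 'id' }
C → C (: PREDICT = { '(', 'e', 'id' }
  'e' is in predict set, so this production goes in M[C, 'e']
C → ( E E: PREDICT = { '(' }

M[C, 'e'] = C → e e E, C → C (  (a multiply-defined cell — the grammar is not LL(1))

Answer: C → e e E, C → C (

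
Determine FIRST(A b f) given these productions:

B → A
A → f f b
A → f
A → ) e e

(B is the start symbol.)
{ ')', 'f' }

FIRST sets of the non-terminals involved (from the grammar, by fixed-point iteration):
  FIRST(A) = { ')', 'f' }

To compute FIRST(A b f), process the symbols left to right:
Symbol A is a non-terminal. Add FIRST(A) \ {ε} = { ')', 'f' }
A is not nullable (ε ∉ FIRST(A)), so stop here.
FIRST(A b f) = { ')', 'f' }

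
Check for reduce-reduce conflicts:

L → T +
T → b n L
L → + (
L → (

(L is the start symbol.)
Augment with L' → L and build the canonical LR(0) collection (I0 = CLOSURE({[L' → . L]}), then GOTO on every symbol after a dot until no new states appear). It has 10 states:
  I0: { [L → . (], [L → . + (], [L → . T +], [L' → . L], [T → . b n L] }  — shift
  I1: { [L → ( .] }  — reduce
  I2: { [L → + . (] }  — shift
  I3: { [L' → L .] }  — accept
  I4: { [L → T . +] }  — shift
  I5: { [T → b . n L] }  — shift
  I6: { [L → . (], [L → . + (], [L → . T +], [T → . b n L], [T → b n . L] }  — shift
  I7: { [T → b n L .] }  — reduce
  I8: { [L → T + .] }  — reduce
  I9: { [L → + ( .] }  — reduce

No state contains more than one complete item.

Answer: No reduce-reduce conflicts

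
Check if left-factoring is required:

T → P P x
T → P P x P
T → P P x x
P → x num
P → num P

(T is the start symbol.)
Left-factoring is needed when two productions for the same non-terminal
share a common prefix on the right-hand side.

Productions for T:
  T → P P x
  T → P P x P
  T → P P x x
Productions for P:
  P → x num
  P → num P

Found common prefix 'P P x' in productions for T

Answer: Yes, T has productions with common prefix 'P P x'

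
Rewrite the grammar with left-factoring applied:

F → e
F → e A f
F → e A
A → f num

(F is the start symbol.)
F → e F'
F' → ε
F' → A F''
F'' → f
F'' → ε
A → f num

Left-factoring transforms A → αβ₁ | αβ₂ into A → αA' and A' → β₁ | β₂
(α is the longest common prefix among the alternatives). Repeat until
no nonterminal has two alternatives with a common prefix.

Round 1: F has alternatives sharing prefix 'e'. Introduce F': F → e F'
  Add: F' → ε
  Add: F' → A f
  Add: F' → A

Round 2: F' has alternatives sharing prefix 'A'. Introduce F'': F' → A F''
  Add: F'' → f
  Add: F'' → ε

No remaining common prefixes — done.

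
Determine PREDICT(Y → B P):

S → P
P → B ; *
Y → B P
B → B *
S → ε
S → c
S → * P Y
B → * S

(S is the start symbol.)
{ '*' }

PREDICT(Y → B P) = (FIRST(RHS) \ {ε}) ∪ (FOLLOW(Y) if ε ∈ FIRST(RHS), i.e. RHS ⇒* ε)
FIRST(B) = { '*' }
FIRST(B P) = { '*' }
ε ∉ FIRST(B P), so FOLLOW(Y) is not added.
PREDICT(Y → B P) = { '*' }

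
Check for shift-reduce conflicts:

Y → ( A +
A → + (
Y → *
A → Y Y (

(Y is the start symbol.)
A shift-reduce conflict occurs when an LR(0) state has both:
  - a complete (reduce) item [A → α .] (dot at the end), and
  - a shift item [B → β . c γ] (dot before a terminal).

Augment with Y' → Y and build the canonical LR(0) collection (I0 = CLOSURE({[Y' → . Y]}), then GOTO on every symbol after a dot until no new states appear). It has 11 states:
  I0: { [Y → . ( A +], [Y → . *], [Y' → . Y] }  — shift
  I1: { [A → . + (], [A → . Y Y (], [Y → ( . A +], [Y → . ( A +], [Y → . *] }  — shift
  I2: { [Y → * .] }  — reduce
  I3: { [Y' → Y .] }  — accept
  I4: { [A → + . (] }  — shift
  I5: { [Y → ( A . +] }  — shift
  I6: { [A → Y . Y (], [Y → . ( A +], [Y → . *] }  — shift
  I7: { [A → Y Y . (] }  — shift
  I8: { [A → Y Y ( .] }  — reduce
  I9: { [Y → ( A + .] }  — reduce
  I10: { [A → + ( .] }  — reduce

No state contains both a complete item and a shift item.

Answer: No shift-reduce conflicts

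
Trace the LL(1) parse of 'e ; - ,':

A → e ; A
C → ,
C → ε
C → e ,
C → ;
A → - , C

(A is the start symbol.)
Stack is shown with the top on the left.

Stack    Input      Action
--------------------------
A $      e ; - , $  output A → e ; A
e ; A $  e ; - , $  match 'e'
; A $    ; - , $    match ';'
A $      - , $      output A → - , C
- , C $  - , $      match '-'
, C $    , $        match ','
C $      $          output C → ε
$        $          accept

The string is accepted.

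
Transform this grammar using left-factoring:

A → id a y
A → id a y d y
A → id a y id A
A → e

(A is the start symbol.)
Left-factoring transforms A → αβ₁ | αβ₂ into A → αA' and A' → β₁ | β₂
(α is the longest common prefix among the alternatives). Repeat until
no nonterminal has two alternatives with a common prefix.

Round 1: A has alternatives sharing prefix 'id a y'. Introduce A': A → id a y A'
  Add: A' → ε
  Add: A' → d y
  Add: A' → id A

No remaining common prefixes — done.

Resulting grammar:
A → id a y A'
A' → ε
A' → d y
A' → id A
A → e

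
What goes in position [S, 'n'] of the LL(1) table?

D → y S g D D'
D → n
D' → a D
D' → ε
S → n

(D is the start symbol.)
S → n

To find M[S, 'n'], we find productions for S where 'n' is in the predict set (PREDICT(N → α) = (FIRST(α) \ {ε}) ∪ (FOLLOW(N) if α ⇒* ε)).

S → n: PREDICT = { 'n' }
  'n' is in predict set, so this production goes in M[S, 'n']

M[S, 'n'] = S → n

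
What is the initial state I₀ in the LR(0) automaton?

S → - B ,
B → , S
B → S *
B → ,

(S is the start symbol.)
First, augment the grammar with S' → S
I₀ = CLOSURE({ [S' → . S] }):
  [S' → . S] has the dot before S: add [S → . - B ,]
No further items can be added.

I₀ = { [S → . - B ,], [S' → . S] }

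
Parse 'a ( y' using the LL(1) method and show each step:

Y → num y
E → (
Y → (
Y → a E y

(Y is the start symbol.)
LL(1) parsing maintains a stack (initially the start symbol over $) and the input. At each step: if the stack top is a terminal, match it against the current input token; if it is a non-terminal N, replace it with the RHS of M[N, lookahead] (the unique production whose predict set contains the lookahead).

Stack is shown with the top on the left.

Stack    Input    Action
------------------------
Y $      a ( y $  output Y → a E y
a E y $  a ( y $  match 'a'
E y $    ( y $    output E → (
( y $    ( y $    match '('
y $      y $      match 'y'
$        $        accept

The string is accepted.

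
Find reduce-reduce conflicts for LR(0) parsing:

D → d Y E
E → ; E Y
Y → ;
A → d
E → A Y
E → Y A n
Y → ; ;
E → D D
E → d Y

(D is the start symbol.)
A reduce-reduce conflict occurs when an LR(0) state has two complete items [A → α .] and [B → β .] — both call for a reduction, and with no lookahead the parser cannot choose between them.

Augment with D' → D and build the canonical LR(0) collection (I0 = CLOSURE({[D' → . D]}), then GOTO on every symbol after a dot until no new states appear). It has 21 states:
  I0: { [D → . d Y E], [D' → . D] }  — shift
  I1: { [D' → D .] }  — accept
  I2: { [D → d . Y E], [Y → . ; ;], [Y → . ;] }  — shift
  I3: { [Y → ; . ;], [Y → ; .] }  — shift, reduce
  I4: { [A → . d], [D → . d Y E], [D → d Y . E], [E → . ; E Y], [E → . A Y], [E → . D D], [E → . Y A n], [E → . d Y], [Y → . ; ;], [Y → . ;] }  — shift
  I5: { [A → . d], [D → . d Y E], [E → . ; E Y], [E → . A Y], [E → . D D], [E → . Y A n], [E → . d Y], [E → ; . E Y], [Y → . ; ;], [Y → . ;], [Y → ; . ;], [Y → ; .] }  — shift, reduce
  I6: { [E → A . Y], [Y → . ; ;], [Y → . ;] }  — shift
  I7: { [D → . d Y E], [E → D . D] }  — shift
  I8: { [D → d Y E .] }  — reduce
  I9: { [A → . d], [E → Y . A n] }  — shift
  I10: { [A → d .], [D → d . Y E], [E → d . Y], [Y → . ; ;], [Y → . ;] }  — shift, reduce
  I11: { [A → . d], [D → . d Y E], [D → d Y . E], [E → . ; E Y], [E → . A Y], [E → . D D], [E → . Y A n], [E → . d Y], [E → d Y .], [Y → . ; ;], [Y → . ;] }  — shift, reduce
  I12: { [E → Y A . n] }  — shift
  I13: { [A → d .] }  — reduce
  I14: { [E → Y A n .] }  — reduce
  I15: { [E → D D .] }  — reduce
  I16: { [E → A Y .] }  — reduce
  I17: { [A → . d], [D → . d Y E], [E → . ; E Y], [E → . A Y], [E → . D D], [E → . Y A n], [E → . d Y], [E → ; . E Y], [Y → . ; ;], [Y → . ;], [Y → ; . ;], [Y → ; .], [Y → ; ; .] }  — shift, 2 reduces
  I18: { [E → ; E . Y], [Y → . ; ;], [Y → . ;] }  — shift
  I19: { [E → ; E Y .] }  — reduce
  I20: { [Y → ; ; .] }  — reduce

I17 contains complete items [Y → ; .], [Y → ; ; .] — reduce-reduce conflict.

Answer: Yes — I17: [Y → ; .] vs [Y → ; ; .]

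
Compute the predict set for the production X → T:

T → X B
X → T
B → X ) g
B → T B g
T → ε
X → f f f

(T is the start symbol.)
PREDICT(X → T) = (FIRST(RHS) \ {ε}) ∪ (FOLLOW(X) if ε ∈ FIRST(RHS), i.e. RHS ⇒* ε)
FIRST(T) = { ')', 'f', ε }
FIRST(T) = { ')', 'f', ε }
ε ∈ FIRST(T) (the right-hand side is nullable), so add FOLLOW(X) = { ')', 'f' }
PREDICT(X → T) = { ')', 'f' }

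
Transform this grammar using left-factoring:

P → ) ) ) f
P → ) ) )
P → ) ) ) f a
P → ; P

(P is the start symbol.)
Left-factoring transforms A → αβ₁ | αβ₂ into A → αA' and A' → β₁ | β₂
(α is the longest common prefix among the alternatives). Repeat until
no nonterminal has two alternatives with a common prefix.

Round 1: P has alternatives sharing prefix ') ) )'. Introduce P': P → ) ) ) P'
  Add: P' → f
  Add: P' → ε
  Add: P' → f a

Round 2: P' has alternatives sharing prefix 'f'. Introduce P'': P' → f P''
  Add: P'' → ε
  Add: P'' → a

No remaining common prefixes — done.

Resulting grammar:
P → ) ) ) P'
P' → f P''
P'' → ε
P'' → a
P' → ε
P → ; P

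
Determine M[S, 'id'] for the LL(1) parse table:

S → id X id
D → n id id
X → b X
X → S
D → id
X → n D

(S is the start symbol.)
To find M[S, 'id'], we find productions for S where 'id' is in the predict set (PREDICT(N → α) = (FIRST(α) \ {ε}) ∪ (FOLLOW(N) if α ⇒* ε)).

S → id X id: PREDICT = { 'id' }
  'id' is in predict set, so this production goes in M[S, 'id']

M[S, 'id'] = S → id X id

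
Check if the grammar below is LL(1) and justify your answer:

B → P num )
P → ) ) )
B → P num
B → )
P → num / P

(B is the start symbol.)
No. Predict set conflict for B: { ')', 'num' }

A grammar is LL(1) if for each non-terminal N with multiple productions, the predict sets of those productions are pairwise disjoint, where PREDICT(N → α) = (FIRST(α) \ {ε}) ∪ (FOLLOW(N) if α ⇒* ε).

Relevant sets:
  FIRST(P) = { ')', 'num' }

For B:
  PREDICT(B → P num ')') = { ')', 'num' }
  PREDICT(B → P num) = { ')', 'num' }
  PREDICT(B → ')') = { ')' }
For P:
  PREDICT(P → ')' ')' ')') = { ')' }
  PREDICT(P → num '/' P) = { 'num' }

Conflict found: Predict set conflict for B: { ')', 'num' }
The grammar is NOT LL(1).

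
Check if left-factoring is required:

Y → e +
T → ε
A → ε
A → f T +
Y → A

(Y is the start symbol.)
No, left-factoring is not needed

Left-factoring is needed when two productions for the same non-terminal
share a common prefix on the right-hand side.

Productions for Y:
  Y → e +
  Y → A
Productions for A:
  A → ε
  A → f T +

No common prefixes found.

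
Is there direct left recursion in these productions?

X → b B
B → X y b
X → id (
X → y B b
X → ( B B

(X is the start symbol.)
X → b B: starts with b
B → X y b: starts with X
X → id (: starts with id
X → y B b: starts with y
X → ( B B: starts with '('

No direct left recursion found.

Answer: No direct left recursion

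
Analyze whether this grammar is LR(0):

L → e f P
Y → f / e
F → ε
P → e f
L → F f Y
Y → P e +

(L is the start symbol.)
Augment with L' → L and build the canonical LR(0) collection (I0 = CLOSURE({[L' → . L]}), then GOTO on every symbol after a dot until no new states appear). It has 16 states:
  I0: { [F → .], [L → . F f Y], [L → . e f P], [L' → . L] }  — shift, reduce
  I1: { [L → F . f Y] }  — shift
  I2: { [L' → L .] }  — accept
  I3: { [L → e . f P] }  — shift
  I4: { [L → e f . P], [P → . e f] }  — shift
  I5: { [L → e f P .] }  — reduce
  I6: { [P → e . f] }  — shift
  I7: { [P → e f .] }  — reduce
  I8: { [L → F f . Y], [P → . e f], [Y → . P e +], [Y → . f / e] }  — shift
  I9: { [Y → P . e +] }  — shift
  I10: { [L → F f Y .] }  — reduce
  I11: { [Y → f . / e] }  — shift
  I12: { [Y → f / . e] }  — shift
  I13: { [Y → f / e .] }  — reduce
  I14: { [Y → P e . +] }  — shift
  I15: { [Y → P e + .] }  — reduce

Conflict in state I0:
  Shift-reduce conflict between [F → .] and [L → . e f P]
So the grammar is NOT LR(0).

Answer: No. Shift-reduce conflict between [F → .] and [L → . e f P]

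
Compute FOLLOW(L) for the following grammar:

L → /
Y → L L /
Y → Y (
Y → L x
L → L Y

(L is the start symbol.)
To compute FOLLOW(L), find every occurrence of L on a right-hand side N → α L β: add FIRST(β) \ {ε}, and if β is empty or nullable also add FOLLOW(N). Iterate to a fixed point.

L is the start symbol, so $ ∈ FOLLOW(L).
In Y → L L /: L is followed by L '/', add FIRST(L '/') \ {ε} = { '/' }
In Y → L L /: L is followed by '/', add FIRST('/') \ {ε} = { '/' }
In Y → L x: L is followed by x, add FIRST(x) \ {ε} = { 'x' }
In L → L Y: L is followed by Y, add FIRST(Y) \ {ε} = { '/' }

Taking the union: FOLLOW(L) = { $, '/', 'x' }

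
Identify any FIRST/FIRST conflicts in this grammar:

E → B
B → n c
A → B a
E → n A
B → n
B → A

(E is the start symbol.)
FIRST sets of the non-terminals at (or reachable through a nullable prefix from) the front of some alternative:
  FIRST(B) = { 'n' }
  FIRST(A) = { 'n' }

Productions for E:
  E → B: FIRST = { 'n' }
  E → n A: FIRST = { 'n' }
Productions for B:
  B → n c: FIRST = { 'n' }
  B → n: FIRST = { 'n' }
  B → A: FIRST = { 'n' }
A has only one production, so no FIRST/FIRST conflict is possible there.

Conflict for E: E → B and E → n A
  Overlap: { 'n' }
Conflict for B: B → n c and B → n
  Overlap: { 'n' }
Conflict for B: B → n c and B → A
  Overlap: { 'n' }
Conflict for B: B → n and B → A
  Overlap: { 'n' }

Answer: Yes. E → B / E → n A on { 'n' }; B → n c / B → n on { 'n' }; B → n c / B → A on { 'n' }; B → n / B → A on { 'n' }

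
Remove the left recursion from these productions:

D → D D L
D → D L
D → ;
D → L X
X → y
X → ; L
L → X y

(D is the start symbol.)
D → ; D'
D → L X D'
D' → D L D'
D' → L D'
D' → ε
X → y
X → ; L
L → X y

D is directly left-recursive. The standard transformation for
  A → A α₁ | ... | A α_m | β₁ | ... | β_n
is
  A  → β₁ A' | ... | β_n A'
  A' → α₁ A' | ... | α_m A' | ε

D → ; becomes D → ; D'
D → L X becomes D → L X D'
D → D D L becomes D' → D L D'
D → D L becomes D' → L D'
Add D' → ε

Productions for other non-terminals are unchanged:
  X → y
  X → ; L
  L → X y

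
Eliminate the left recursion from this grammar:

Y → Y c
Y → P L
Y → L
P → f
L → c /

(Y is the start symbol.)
Y → P L Y'
Y → L Y'
Y' → c Y'
Y' → ε
P → f
L → c /

Y is directly left-recursive. The standard transformation for
  A → A α₁ | ... | A α_m | β₁ | ... | β_n
is
  A  → β₁ A' | ... | β_n A'
  A' → α₁ A' | ... | α_m A' | ε

Y → P L becomes Y → P L Y'
Y → L becomes Y → L Y'
Y → Y c becomes Y' → c Y'
Add Y' → ε

Productions for other non-terminals are unchanged:
  P → f
  L → c /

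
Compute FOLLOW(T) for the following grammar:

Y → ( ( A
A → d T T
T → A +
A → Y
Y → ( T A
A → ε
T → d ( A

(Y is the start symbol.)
To compute FOLLOW(T), find every occurrence of T on a right-hand side N → α T β: add FIRST(β) \ {ε}, and if β is empty or nullable also add FOLLOW(N). Iterate to a fixed point.

In A → d T T: T is followed by T, add FIRST(T) \ {ε} = { '(', '+', 'd' }
In A → d T T: T is at the end, add FOLLOW(A)
In Y → ( T A: T is followed by A, add FIRST(A) \ {ε} = { '(', 'd' }
  A is nullable, so also add FOLLOW(Y)

The FOLLOW sets referred to above (computed the same way, to a fixed point):
  FOLLOW(A) = { $, '(', '+', 'd' }
  FOLLOW(Y) = { $, '(', '+', 'd' }

Taking the union: FOLLOW(T) = { $, '(', '+', 'd' }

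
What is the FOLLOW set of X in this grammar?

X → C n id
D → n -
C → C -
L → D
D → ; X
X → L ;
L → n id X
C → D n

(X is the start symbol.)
{ $, ';', 'n' }

To compute FOLLOW(X), find every occurrence of X on a right-hand side N → α X β: add FIRST(β) \ {ε}, and if β is empty or nullable also add FOLLOW(N). Iterate to a fixed point.

X is the start symbol, so $ ∈ FOLLOW(X).
In D → ; X: X is at the end, add FOLLOW(D)
In L → n id X: X is at the end, add FOLLOW(L)

The FOLLOW sets referred to above (computed the same way, to a fixed point):
  FOLLOW(D) = { ';', 'n' }
  FOLLOW(L) = { ';' }

Taking the union: FOLLOW(X) = { $, ';', 'n' }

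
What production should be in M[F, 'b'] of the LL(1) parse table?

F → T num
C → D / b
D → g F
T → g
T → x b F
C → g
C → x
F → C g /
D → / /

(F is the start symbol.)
Empty (error entry)

To find M[F, 'b'], we find productions for F where 'b' is in the predict set (PREDICT(N → α) = (FIRST(α) \ {ε}) ∪ (FOLLOW(N) if α ⇒* ε)).

Relevant sets:
  FIRST(T) = { 'g', 'x' }
  FIRST(C) = { '/', 'g', 'x' }

F → T num: PREDICT = { 'g', 'x' }
F → C g /: PREDICT = { '/', 'g', 'x' }

M[F, 'b'] is empty (no production applies)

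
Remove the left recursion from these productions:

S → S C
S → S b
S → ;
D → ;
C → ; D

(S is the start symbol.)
S is directly left-recursive. The standard transformation for
  A → A α₁ | ... | A α_m | β₁ | ... | β_n
is
  A  → β₁ A' | ... | β_n A'
  A' → α₁ A' | ... | α_m A' | ε

S → ; becomes S → ; S'
S → S C becomes S' → C S'
S → S b becomes S' → b S'
Add S' → ε

Productions for other non-terminals are unchanged:
  D → ;
  C → ; D

Resulting grammar:
S → ; S'
S' → C S'
S' → b S'
S' → ε
D → ;
C → ; D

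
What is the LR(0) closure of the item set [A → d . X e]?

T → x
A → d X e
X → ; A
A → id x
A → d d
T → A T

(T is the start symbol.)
To compute CLOSURE, for each item [A → α.Bβ] where B is a non-terminal, add [B → .γ] for all productions B → γ; repeat for the newly added items until nothing changes.

Start with: [A → d . X e]
  [A → d . X e] has the dot before X: add [X → . ; A]
No further items can be added.

CLOSURE = { [A → d . X e], [X → . ; A] }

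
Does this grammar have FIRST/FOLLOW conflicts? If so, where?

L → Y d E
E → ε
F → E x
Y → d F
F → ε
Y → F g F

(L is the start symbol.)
Nullable non-terminals: E, F.
FIRST sets used below: FIRST(E) = { ε }
E has a nullable alternative but only one production, so nothing to check.

F: nullable alternative(s) F → ε; FOLLOW(F) = { 'd', 'g' }
  F → E x: FIRST \ {ε} = { 'x' } — disjoint from FOLLOW(F)
  F → ε: FIRST \ {ε} = { } — this is the only nullable alternative, skip

L, Y have no nullable alternative, so no FIRST/FOLLOW check is needed there.

No FIRST/FOLLOW conflicts found.

Answer: No FIRST/FOLLOW conflicts.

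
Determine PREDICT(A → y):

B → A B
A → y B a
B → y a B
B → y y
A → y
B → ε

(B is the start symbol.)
PREDICT(A → y) = (FIRST(RHS) \ {ε}) ∪ (FOLLOW(A) if ε ∈ FIRST(RHS), i.e. RHS ⇒* ε)
FIRST(y) = { 'y' }
ε ∉ FIRST(y), so FOLLOW(A) is not added.
PREDICT(A → y) = { 'y' }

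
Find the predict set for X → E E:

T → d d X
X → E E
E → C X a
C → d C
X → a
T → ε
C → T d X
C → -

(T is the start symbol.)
{ '-', 'd' }

PREDICT(X → E E) = (FIRST(RHS) \ {ε}) ∪ (FOLLOW(X) if ε ∈ FIRST(RHS), i.e. RHS ⇒* ε)
FIRST(E) = { '-', 'd' }
FIRST(E E) = { '-', 'd' }
ε ∉ FIRST(E E), so FOLLOW(X) is not added.
PREDICT(X → E E) = { '-', 'd' }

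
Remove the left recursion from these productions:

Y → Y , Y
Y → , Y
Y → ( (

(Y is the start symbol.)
Y is directly left-recursive. The standard transformation for
  A → A α₁ | ... | A α_m | β₁ | ... | β_n
is
  A  → β₁ A' | ... | β_n A'
  A' → α₁ A' | ... | α_m A' | ε

Y → , Y becomes Y → , Y Y'
Y → ( ( becomes Y → ( ( Y'
Y → Y , Y becomes Y' → , Y Y'
Add Y' → ε

Resulting grammar:
Y → , Y Y'
Y → ( ( Y'
Y' → , Y Y'
Y' → ε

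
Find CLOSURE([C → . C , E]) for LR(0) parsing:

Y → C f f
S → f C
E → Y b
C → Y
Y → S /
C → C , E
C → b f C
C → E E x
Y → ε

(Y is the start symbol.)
{ [C → . C , E], [C → . E E x], [C → . Y], [C → . b f C], [E → . Y b], [S → . f C], [Y → . C f f], [Y → . S /], [Y → .] }

Start with: [C → . C , E]
  [C → . C , E] has the dot before C: add [C → . Y], [C → . b f C], [C → . E E x]
  [C → . Y] has the dot before Y: add [Y → . C f f], [Y → . S /], [Y → .]
  [C → . E E x] has the dot before E: add [E → . Y b]
  [Y → . S /] has the dot before S: add [S → . f C]
No further items can be added.

CLOSURE = { [C → . C , E], [C → . E E x], [C → . Y], [C → . b f C], [E → . Y b], [S → . f C], [Y → . C f f], [Y → . S /], [Y → .] }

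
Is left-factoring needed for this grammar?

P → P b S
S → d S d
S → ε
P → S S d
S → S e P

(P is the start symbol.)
Left-factoring is needed when two productions for the same non-terminal
share a common prefix on the right-hand side.

Productions for P:
  P → P b S
  P → S S d
Productions for S:
  S → d S d
  S → ε
  S → S e P

No common prefixes found.

Answer: No, left-factoring is not needed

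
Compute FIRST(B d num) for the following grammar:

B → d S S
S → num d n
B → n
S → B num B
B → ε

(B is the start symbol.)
FIRST sets of the non-terminals involved (from the grammar, by fixed-point iteration):
  FIRST(B) = { 'd', 'n', ε }

To compute FIRST(B d num), process the symbols left to right:
Symbol B is a non-terminal. Add FIRST(B) \ {ε} = { 'd', 'n' }
B is nullable (ε ∈ FIRST(B)), continue to the next symbol.
Symbol d is a terminal. Add 'd' and stop.
FIRST(B d num) = { 'd', 'n' }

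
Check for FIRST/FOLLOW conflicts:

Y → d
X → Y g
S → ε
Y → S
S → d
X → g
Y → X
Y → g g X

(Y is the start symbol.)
A FIRST/FOLLOW conflict occurs when a non-terminal N has a nullable alternative N → β (β ⇒* ε) and another alternative N → α with FIRST(α) ∩ FOLLOW(N) ≠ ∅: on such a lookahead the parser cannot decide between expanding α and letting N vanish via β.

Nullable non-terminals: S, Y.
FIRST sets used below: FIRST(S) = { 'd', ε }, FIRST(X) = { 'd', 'g' }

S: nullable alternative(s) S → ε; FOLLOW(S) = { $, 'g' }
  S → ε: FIRST \ {ε} = { } — this is the only nullable alternative, skip
  S → d: FIRST \ {ε} = { 'd' } — disjoint from FOLLOW(S)

Y: nullable alternative(s) Y → S; FOLLOW(Y) = { $, 'g' }
  Y → d: FIRST \ {ε} = { 'd' } — disjoint from FOLLOW(Y)
  Y → S: FIRST \ {ε} = { 'd' } — this is the only nullable alternative, skip
  Y → X: FIRST \ {ε} = { 'd', 'g' } — overlaps FOLLOW(Y) on { 'g' }: CONFLICT
  Y → g g X: FIRST \ {ε} = { 'g' } — overlaps FOLLOW(Y) on { 'g' }: CONFLICT

X has no nullable alternative, so no FIRST/FOLLOW check is needed there.

So the grammar has 2 FIRST/FOLLOW conflicts (marked CONFLICT above).

Answer: Yes. Y → X with FOLLOW(Y) on { 'g' }; Y → g g X with FOLLOW(Y) on { 'g' }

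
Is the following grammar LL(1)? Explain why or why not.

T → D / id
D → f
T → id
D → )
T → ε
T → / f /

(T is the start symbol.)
Yes, the grammar is LL(1).

A grammar is LL(1) if for each non-terminal N with multiple productions, the predict sets of those productions are pairwise disjoint, where PREDICT(N → α) = (FIRST(α) \ {ε}) ∪ (FOLLOW(N) if α ⇒* ε).

Relevant sets:
  FIRST(D) = { ')', 'f' }
  FOLLOW(T) = { $ }

For T:
  PREDICT(T → D '/' id) = { ')', 'f' }
  PREDICT(T → id) = { 'id' }
  PREDICT(T → ε) = { $ }
  PREDICT(T → '/' f '/') = { '/' }
For D:
  PREDICT(D → f) = { 'f' }
  PREDICT(D → ')') = { ')' }

All predict sets are disjoint. The grammar IS LL(1).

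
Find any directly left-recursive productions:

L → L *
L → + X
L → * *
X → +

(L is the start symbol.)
Yes, L is left-recursive

Direct left recursion occurs when N → N α for some non-terminal N (the right-hand side begins with the left-hand side itself).

L → L *: LEFT RECURSIVE (starts with L)
L → + X: starts with '+'
L → * *: starts with '*'
X → +: starts with '+'

The grammar has direct left recursion on: L.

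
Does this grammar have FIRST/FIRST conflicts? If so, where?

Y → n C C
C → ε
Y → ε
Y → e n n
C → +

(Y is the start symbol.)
Productions for Y:
  Y → n C C: FIRST = { 'n' }
  Y → ε: FIRST = { ε }
  Y → e n n: FIRST = { 'e' }
Productions for C:
  C → ε: FIRST = { ε }
  C → +: FIRST = { '+' }

All alternatives of each non-terminal have pairwise disjoint FIRST sets.

Answer: No FIRST/FIRST conflicts.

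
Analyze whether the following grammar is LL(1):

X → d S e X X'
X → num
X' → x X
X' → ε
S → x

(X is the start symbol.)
Relevant sets:
  FOLLOW(X') = { $, 'x' }

For X:
  PREDICT(X → d S e X X') = { 'd' }
  PREDICT(X → num) = { 'num' }
For X':
  PREDICT(X' → x X) = { 'x' }
  PREDICT(X' → ε) = { $, 'x' }
S has a single production, so nothing to check there.

Conflict found: Predict set conflict for X': { 'x' }
The grammar is NOT LL(1).

Answer: No. Predict set conflict for X': { 'x' }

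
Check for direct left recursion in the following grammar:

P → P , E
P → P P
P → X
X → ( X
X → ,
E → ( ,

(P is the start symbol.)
Yes, P is left-recursive

Direct left recursion occurs when N → N α for some non-terminal N (the right-hand side begins with the left-hand side itself).

P → P , E: LEFT RECURSIVE (starts with P)
P → P P: LEFT RECURSIVE (starts with P)
P → X: starts with X
X → ( X: starts with '('
X → ,: starts with ','
E → ( ,: starts with '('

The grammar has direct left recursion on: P.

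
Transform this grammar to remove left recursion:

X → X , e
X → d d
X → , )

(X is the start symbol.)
X is directly left-recursive. The standard transformation for
  A → A α₁ | ... | A α_m | β₁ | ... | β_n
is
  A  → β₁ A' | ... | β_n A'
  A' → α₁ A' | ... | α_m A' | ε

X → d d becomes X → d d X'
X → , ) becomes X → , ) X'
X → X , e becomes X' → , e X'
Add X' → ε

Resulting grammar:
X → d d X'
X → , ) X'
X' → , e X'
X' → ε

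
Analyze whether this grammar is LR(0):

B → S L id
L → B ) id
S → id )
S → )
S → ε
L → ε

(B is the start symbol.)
No. Shift-reduce conflict between [S → .] and [S → . )]

A grammar is LR(0) if no state in the canonical LR(0) collection has:
  - both a shift item (dot before a terminal) and a complete item (shift-reduce conflict), or
  - two or more complete items (reduce-reduce conflict; the accept item [B' → B .] counts as a complete item here).

Augment with B' → B and build the canonical LR(0) collection (I0 = CLOSURE({[B' → . B]}), then GOTO on every symbol after a dot until no new states appear). It has 11 states:
  I0: { [B → . S L id], [B' → . B], [S → . )], [S → . id )], [S → .] }  — shift, reduce
  I1: { [S → ) .] }  — reduce
  I2: { [B' → B .] }  — accept
  I3: { [B → . S L id], [B → S . L id], [L → . B ) id], [L → .], [S → . )], [S → . id )], [S → .] }  — shift, 2 reduces
  I4: { [S → id . )] }  — shift
  I5: { [S → id ) .] }  — reduce
  I6: { [L → B . ) id] }  — shift
  I7: { [B → S L . id] }  — shift
  I8: { [B → S L id .] }  — reduce
  I9: { [L → B ) . id] }  — shift
  I10: { [L → B ) id .] }  — reduce

Conflict in state I0:
  Shift-reduce conflict between [S → .] and [S → . )]
So the grammar is NOT LR(0).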